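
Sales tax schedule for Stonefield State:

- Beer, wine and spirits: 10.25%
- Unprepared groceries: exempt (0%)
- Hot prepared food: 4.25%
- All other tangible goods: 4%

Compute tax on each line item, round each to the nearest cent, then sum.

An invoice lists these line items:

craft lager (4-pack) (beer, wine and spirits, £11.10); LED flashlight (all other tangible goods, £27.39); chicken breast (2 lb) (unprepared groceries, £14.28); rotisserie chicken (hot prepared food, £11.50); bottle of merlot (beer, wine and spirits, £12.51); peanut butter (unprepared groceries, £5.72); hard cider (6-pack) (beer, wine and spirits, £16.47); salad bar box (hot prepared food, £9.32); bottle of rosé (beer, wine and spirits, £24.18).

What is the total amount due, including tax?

Craft lager (4-pack) £11.10: beer, wine and spirits → 10.25% → £1.14
LED flashlight £27.39: all other tangible goods → 4% → £1.10
Chicken breast (2 lb) £14.28: unprepared groceries → 0% → £0.00
Rotisserie chicken £11.50: hot prepared food → 4.25% → £0.49
Bottle of merlot £12.51: beer, wine and spirits → 10.25% → £1.28
Peanut butter £5.72: unprepared groceries → 0% → £0.00
Hard cider (6-pack) £16.47: beer, wine and spirits → 10.25% → £1.69
Salad bar box £9.32: hot prepared food → 4.25% → £0.40
Bottle of rosé £24.18: beer, wine and spirits → 10.25% → £2.48
Subtotal = £132.47; tax = £8.58; total due = £141.05

£141.05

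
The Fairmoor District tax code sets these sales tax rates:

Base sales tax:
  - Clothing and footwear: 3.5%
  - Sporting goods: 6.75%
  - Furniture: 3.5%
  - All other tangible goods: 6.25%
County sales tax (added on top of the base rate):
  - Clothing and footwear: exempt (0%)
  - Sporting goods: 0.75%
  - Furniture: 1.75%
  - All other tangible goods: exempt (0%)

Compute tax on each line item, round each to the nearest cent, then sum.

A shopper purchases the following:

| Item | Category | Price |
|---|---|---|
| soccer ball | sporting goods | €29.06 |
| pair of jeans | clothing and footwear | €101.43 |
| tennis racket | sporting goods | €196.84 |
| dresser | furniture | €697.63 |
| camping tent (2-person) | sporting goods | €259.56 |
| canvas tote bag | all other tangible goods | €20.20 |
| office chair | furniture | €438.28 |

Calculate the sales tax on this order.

€100.86

Soccer ball €29.06: sporting goods → 6.75% + 0.75% county = 7.5% → €2.18
Pair of jeans €101.43: clothing and footwear → 3.5% + 0% county = 3.5% → €3.55
Tennis racket €196.84: sporting goods → 6.75% + 0.75% county = 7.5% → €14.76
Dresser €697.63: furniture → 3.5% + 1.75% county = 5.25% → €36.63
Camping tent (2-person) €259.56: sporting goods → 6.75% + 0.75% county = 7.5% → €19.47
Canvas tote bag €20.20: all other tangible goods → 6.25% + 0% county = 6.25% → €1.26
Office chair €438.28: furniture → 3.5% + 1.75% county = 5.25% → €23.01
Total tax = €2.18 + €3.55 + €14.76 + €36.63 + €19.47 + €1.26 + €23.01 = €100.86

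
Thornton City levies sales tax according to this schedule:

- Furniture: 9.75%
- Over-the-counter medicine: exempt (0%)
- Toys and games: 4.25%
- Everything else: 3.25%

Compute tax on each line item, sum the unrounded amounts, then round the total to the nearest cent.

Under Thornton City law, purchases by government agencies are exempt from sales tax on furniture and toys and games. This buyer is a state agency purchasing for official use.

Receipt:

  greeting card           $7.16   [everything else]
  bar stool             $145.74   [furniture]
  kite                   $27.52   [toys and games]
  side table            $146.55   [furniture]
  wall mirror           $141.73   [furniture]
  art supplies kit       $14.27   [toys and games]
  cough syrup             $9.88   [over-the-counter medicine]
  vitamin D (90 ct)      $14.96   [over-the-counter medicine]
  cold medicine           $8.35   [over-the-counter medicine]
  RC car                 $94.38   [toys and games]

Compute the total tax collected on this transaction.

$0.23

Greeting card $7.16: everything else → 3.25% → $0.2327
Bar stool $145.74: furniture, buyer-exempt → 0% → $0.00
Kite $27.52: toys and games, buyer-exempt → 0% → $0.00
Side table $146.55: furniture, buyer-exempt → 0% → $0.00
Wall mirror $141.73: furniture, buyer-exempt → 0% → $0.00
Art supplies kit $14.27: toys and games, buyer-exempt → 0% → $0.00
Cough syrup $9.88: over-the-counter medicine → 0% → $0.00
Vitamin D (90 ct) $14.96: over-the-counter medicine → 0% → $0.00
Cold medicine $8.35: over-the-counter medicine → 0% → $0.00
RC car $94.38: toys and games, buyer-exempt → 0% → $0.00
Unrounded tax sum = $0.2327 → $0.23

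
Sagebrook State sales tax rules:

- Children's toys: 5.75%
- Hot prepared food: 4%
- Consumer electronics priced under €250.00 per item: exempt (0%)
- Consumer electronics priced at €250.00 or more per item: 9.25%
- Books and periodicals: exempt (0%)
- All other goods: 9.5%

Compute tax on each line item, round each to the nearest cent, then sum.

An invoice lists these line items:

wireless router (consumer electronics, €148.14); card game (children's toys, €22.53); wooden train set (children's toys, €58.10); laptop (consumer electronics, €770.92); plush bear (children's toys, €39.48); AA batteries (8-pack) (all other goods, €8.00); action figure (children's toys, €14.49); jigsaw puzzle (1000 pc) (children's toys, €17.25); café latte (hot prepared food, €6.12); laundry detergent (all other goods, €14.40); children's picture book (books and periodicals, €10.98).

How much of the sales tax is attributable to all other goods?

AA batteries (8-pack) €8.00: all other goods → 9.5% → €0.76
Laundry detergent €14.40: all other goods → 9.5% → €1.37
Tax on all other goods = €0.76 + €1.37 = €2.13

€2.13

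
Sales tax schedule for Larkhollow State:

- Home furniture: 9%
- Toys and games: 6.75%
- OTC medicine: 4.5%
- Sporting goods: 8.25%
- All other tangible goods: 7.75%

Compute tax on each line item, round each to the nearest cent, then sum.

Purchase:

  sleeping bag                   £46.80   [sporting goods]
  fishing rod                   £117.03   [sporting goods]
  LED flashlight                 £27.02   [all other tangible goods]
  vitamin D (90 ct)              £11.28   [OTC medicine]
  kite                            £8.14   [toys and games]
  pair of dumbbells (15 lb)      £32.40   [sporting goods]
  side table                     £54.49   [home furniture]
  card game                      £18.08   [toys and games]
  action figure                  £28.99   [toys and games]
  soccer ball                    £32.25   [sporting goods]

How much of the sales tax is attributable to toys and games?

£3.73

Kite £8.14: toys and games → 6.75% → £0.55
Card game £18.08: toys and games → 6.75% → £1.22
Action figure £28.99: toys and games → 6.75% → £1.96
Tax on toys and games = £0.55 + £1.22 + £1.96 = £3.73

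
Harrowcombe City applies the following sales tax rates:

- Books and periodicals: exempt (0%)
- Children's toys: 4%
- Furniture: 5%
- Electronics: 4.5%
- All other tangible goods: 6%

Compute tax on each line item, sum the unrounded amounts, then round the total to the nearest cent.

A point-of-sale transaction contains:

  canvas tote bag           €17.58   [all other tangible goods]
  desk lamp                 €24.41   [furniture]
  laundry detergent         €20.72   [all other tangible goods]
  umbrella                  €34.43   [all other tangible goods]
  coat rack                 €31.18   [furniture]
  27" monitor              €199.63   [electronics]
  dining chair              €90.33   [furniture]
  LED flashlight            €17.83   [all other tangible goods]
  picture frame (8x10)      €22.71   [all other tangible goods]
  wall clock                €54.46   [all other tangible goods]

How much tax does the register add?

€26.34

Canvas tote bag €17.58: all other tangible goods → 6% → €1.0548
Desk lamp €24.41: furniture → 5% → €1.2205
Laundry detergent €20.72: all other tangible goods → 6% → €1.2432
Umbrella €34.43: all other tangible goods → 6% → €2.0658
Coat rack €31.18: furniture → 5% → €1.559
27" monitor €199.63: electronics → 4.5% → €8.98335
Dining chair €90.33: furniture → 5% → €4.5165
LED flashlight €17.83: all other tangible goods → 6% → €1.0698
Picture frame (8x10) €22.71: all other tangible goods → 6% → €1.3626
Wall clock €54.46: all other tangible goods → 6% → €3.2676
Unrounded tax sum = €26.34315 → €26.34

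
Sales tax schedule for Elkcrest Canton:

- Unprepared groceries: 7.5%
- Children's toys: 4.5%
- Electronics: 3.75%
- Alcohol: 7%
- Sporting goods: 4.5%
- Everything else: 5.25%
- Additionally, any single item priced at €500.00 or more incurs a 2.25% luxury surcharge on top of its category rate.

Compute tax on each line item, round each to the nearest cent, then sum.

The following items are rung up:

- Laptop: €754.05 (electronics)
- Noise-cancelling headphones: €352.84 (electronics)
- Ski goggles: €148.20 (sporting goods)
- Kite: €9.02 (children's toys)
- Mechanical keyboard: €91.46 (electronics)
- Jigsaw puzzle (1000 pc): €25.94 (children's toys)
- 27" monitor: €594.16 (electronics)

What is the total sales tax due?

Laptop €754.05: electronics → 3.75% + 2.25% surcharge = 6% → €45.24
Noise-cancelling headphones €352.84: electronics → 3.75% → €13.23
Ski goggles €148.20: sporting goods → 4.5% → €6.67
Kite €9.02: children's toys → 4.5% → €0.41
Mechanical keyboard €91.46: electronics → 3.75% → €3.43
Jigsaw puzzle (1000 pc) €25.94: children's toys → 4.5% → €1.17
27" monitor €594.16: electronics → 3.75% + 2.25% surcharge = 6% → €35.65
Total tax = €45.24 + €13.23 + €6.67 + €0.41 + €3.43 + €1.17 + €35.65 = €105.80

€105.80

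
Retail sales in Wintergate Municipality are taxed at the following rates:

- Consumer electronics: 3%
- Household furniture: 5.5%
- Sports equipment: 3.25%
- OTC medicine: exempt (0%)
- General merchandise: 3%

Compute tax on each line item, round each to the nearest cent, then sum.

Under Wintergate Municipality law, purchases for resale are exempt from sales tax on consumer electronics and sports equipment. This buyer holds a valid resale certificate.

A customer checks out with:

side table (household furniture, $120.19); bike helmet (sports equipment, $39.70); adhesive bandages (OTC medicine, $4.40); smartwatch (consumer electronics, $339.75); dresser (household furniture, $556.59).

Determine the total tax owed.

Side table $120.19: household furniture → 5.5% → $6.61
Bike helmet $39.70: sports equipment, buyer-exempt → 0% → $0.00
Adhesive bandages $4.40: OTC medicine → 0% → $0.00
Smartwatch $339.75: consumer electronics, buyer-exempt → 0% → $0.00
Dresser $556.59: household furniture → 5.5% → $30.61
Total tax = $6.61 + $30.61 = $37.22

$37.22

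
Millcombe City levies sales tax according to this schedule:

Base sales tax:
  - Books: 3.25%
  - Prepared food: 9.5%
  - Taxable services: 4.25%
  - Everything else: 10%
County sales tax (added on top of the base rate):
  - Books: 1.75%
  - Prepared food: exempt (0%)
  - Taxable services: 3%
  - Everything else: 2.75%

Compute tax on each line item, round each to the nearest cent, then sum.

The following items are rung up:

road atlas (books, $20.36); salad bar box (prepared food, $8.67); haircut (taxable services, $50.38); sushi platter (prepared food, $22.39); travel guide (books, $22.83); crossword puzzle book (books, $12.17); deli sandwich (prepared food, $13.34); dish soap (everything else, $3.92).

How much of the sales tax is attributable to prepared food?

Salad bar box $8.67: prepared food → 9.5% + 0% county = 9.5% → $0.82
Sushi platter $22.39: prepared food → 9.5% + 0% county = 9.5% → $2.13
Deli sandwich $13.34: prepared food → 9.5% + 0% county = 9.5% → $1.27
Tax on prepared food = $0.82 + $2.13 + $1.27 = $4.22

$4.22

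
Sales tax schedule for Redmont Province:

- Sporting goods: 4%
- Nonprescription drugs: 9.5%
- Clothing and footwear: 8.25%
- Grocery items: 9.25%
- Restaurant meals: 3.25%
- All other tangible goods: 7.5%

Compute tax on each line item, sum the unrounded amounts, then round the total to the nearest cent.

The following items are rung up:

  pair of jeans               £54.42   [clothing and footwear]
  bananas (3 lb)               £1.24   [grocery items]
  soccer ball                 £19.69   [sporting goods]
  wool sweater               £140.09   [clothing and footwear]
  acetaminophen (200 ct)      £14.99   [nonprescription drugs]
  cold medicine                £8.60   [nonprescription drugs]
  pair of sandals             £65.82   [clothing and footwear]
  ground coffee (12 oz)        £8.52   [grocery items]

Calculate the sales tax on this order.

£25.41

Pair of jeans £54.42: clothing and footwear → 8.25% → £4.48965
Bananas (3 lb) £1.24: grocery items → 9.25% → £0.1147
Soccer ball £19.69: sporting goods → 4% → £0.7876
Wool sweater £140.09: clothing and footwear → 8.25% → £11.557425
Acetaminophen (200 ct) £14.99: nonprescription drugs → 9.5% → £1.42405
Cold medicine £8.60: nonprescription drugs → 9.5% → £0.817
Pair of sandals £65.82: clothing and footwear → 8.25% → £5.43015
Ground coffee (12 oz) £8.52: grocery items → 9.25% → £0.7881
Unrounded tax sum = £25.408675 → £25.41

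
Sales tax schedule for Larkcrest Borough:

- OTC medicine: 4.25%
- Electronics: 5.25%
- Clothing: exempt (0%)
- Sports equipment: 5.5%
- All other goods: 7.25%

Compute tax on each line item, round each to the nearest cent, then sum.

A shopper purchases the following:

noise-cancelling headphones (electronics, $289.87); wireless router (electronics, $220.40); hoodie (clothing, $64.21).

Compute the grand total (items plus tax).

Noise-cancelling headphones $289.87: electronics → 5.25% → $15.22
Wireless router $220.40: electronics → 5.25% → $11.57
Hoodie $64.21: clothing → 0% → $0.00
Subtotal = $574.48; tax = $26.79; total due = $601.27

$601.27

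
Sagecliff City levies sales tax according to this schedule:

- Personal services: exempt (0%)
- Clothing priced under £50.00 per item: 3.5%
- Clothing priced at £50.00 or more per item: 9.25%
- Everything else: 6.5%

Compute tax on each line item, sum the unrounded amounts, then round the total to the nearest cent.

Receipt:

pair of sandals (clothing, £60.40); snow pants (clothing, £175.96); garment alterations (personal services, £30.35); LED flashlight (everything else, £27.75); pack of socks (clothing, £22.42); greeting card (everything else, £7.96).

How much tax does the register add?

£24.97

Pair of sandals £60.40: clothing, £50.00 or more → 9.25% → £5.587
Snow pants £175.96: clothing, £50.00 or more → 9.25% → £16.2763
Garment alterations £30.35: personal services → 0% → £0.00
LED flashlight £27.75: everything else → 6.5% → £1.80375
Pack of socks £22.42: clothing, under £50.00 → 3.5% → £0.7847
Greeting card £7.96: everything else → 6.5% → £0.5174
Unrounded tax sum = £24.96915 → £24.97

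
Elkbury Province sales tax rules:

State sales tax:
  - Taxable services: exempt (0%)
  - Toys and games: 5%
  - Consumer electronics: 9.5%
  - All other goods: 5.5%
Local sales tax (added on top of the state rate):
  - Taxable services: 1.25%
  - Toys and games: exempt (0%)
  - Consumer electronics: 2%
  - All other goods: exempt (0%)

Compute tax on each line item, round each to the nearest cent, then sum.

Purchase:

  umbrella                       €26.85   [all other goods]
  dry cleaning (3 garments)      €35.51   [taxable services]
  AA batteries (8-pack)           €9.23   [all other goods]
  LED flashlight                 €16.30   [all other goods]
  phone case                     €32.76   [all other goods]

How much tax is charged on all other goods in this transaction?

Umbrella €26.85: all other goods → 5.5% + 0% local = 5.5% → €1.48
AA batteries (8-pack) €9.23: all other goods → 5.5% + 0% local = 5.5% → €0.51
LED flashlight €16.30: all other goods → 5.5% + 0% local = 5.5% → €0.90
Phone case €32.76: all other goods → 5.5% + 0% local = 5.5% → €1.80
Tax on all other goods = €1.48 + €0.51 + €0.90 + €1.80 = €4.69

€4.69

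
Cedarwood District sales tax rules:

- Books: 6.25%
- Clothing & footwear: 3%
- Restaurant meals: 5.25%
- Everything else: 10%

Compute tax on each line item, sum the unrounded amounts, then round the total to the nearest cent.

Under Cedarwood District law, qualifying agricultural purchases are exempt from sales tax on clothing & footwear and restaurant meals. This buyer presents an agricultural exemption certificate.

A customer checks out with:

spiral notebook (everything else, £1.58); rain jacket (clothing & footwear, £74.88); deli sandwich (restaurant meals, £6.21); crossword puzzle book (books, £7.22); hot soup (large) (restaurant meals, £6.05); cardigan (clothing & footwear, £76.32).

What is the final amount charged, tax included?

Spiral notebook £1.58: everything else → 10% → £0.158
Rain jacket £74.88: clothing & footwear, buyer-exempt → 0% → £0.00
Deli sandwich £6.21: restaurant meals, buyer-exempt → 0% → £0.00
Crossword puzzle book £7.22: books → 6.25% → £0.45125
Hot soup (large) £6.05: restaurant meals, buyer-exempt → 0% → £0.00
Cardigan £76.32: clothing & footwear, buyer-exempt → 0% → £0.00
Subtotal = £172.26; unrounded tax = £0.60925 → £0.61; total due = £172.87

£172.87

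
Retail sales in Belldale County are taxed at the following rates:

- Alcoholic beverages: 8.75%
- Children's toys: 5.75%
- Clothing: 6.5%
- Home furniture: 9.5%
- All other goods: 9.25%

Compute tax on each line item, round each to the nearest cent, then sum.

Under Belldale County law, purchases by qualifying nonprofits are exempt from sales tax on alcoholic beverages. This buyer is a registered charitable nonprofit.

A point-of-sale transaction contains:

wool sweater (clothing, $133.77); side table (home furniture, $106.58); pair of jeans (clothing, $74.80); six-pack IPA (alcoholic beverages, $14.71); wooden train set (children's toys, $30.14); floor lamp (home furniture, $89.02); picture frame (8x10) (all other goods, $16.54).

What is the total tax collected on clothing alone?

Wool sweater $133.77: clothing → 6.5% → $8.70
Pair of jeans $74.80: clothing → 6.5% → $4.86
Tax on clothing = $8.70 + $4.86 = $13.56

$13.56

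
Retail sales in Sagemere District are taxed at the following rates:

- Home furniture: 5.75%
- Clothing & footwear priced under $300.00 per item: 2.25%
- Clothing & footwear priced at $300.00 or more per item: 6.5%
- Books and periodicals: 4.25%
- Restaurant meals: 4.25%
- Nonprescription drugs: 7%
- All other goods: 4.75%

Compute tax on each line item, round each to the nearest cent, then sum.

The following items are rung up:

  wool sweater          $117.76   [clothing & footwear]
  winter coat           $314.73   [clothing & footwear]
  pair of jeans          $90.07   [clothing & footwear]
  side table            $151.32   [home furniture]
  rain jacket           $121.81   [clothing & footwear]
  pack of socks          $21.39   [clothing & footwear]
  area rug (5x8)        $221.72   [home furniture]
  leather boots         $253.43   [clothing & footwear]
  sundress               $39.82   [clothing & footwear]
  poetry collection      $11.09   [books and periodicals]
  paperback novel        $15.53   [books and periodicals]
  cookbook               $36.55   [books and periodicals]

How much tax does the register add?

$59.09

Wool sweater $117.76: clothing & footwear, under $300.00 → 2.25% → $2.65
Winter coat $314.73: clothing & footwear, $300.00 or more → 6.5% → $20.46
Pair of jeans $90.07: clothing & footwear, under $300.00 → 2.25% → $2.03
Side table $151.32: home furniture → 5.75% → $8.70
Rain jacket $121.81: clothing & footwear, under $300.00 → 2.25% → $2.74
Pack of socks $21.39: clothing & footwear, under $300.00 → 2.25% → $0.48
Area rug (5x8) $221.72: home furniture → 5.75% → $12.75
Leather boots $253.43: clothing & footwear, under $300.00 → 2.25% → $5.70
Sundress $39.82: clothing & footwear, under $300.00 → 2.25% → $0.90
Poetry collection $11.09: books and periodicals → 4.25% → $0.47
Paperback novel $15.53: books and periodicals → 4.25% → $0.66
Cookbook $36.55: books and periodicals → 4.25% → $1.55
Total tax = $2.65 + $20.46 + $2.03 + $8.70 + $2.74 + $0.48 + $12.75 + $5.70 + $0.90 + $0.47 + $0.66 + $1.55 = $59.09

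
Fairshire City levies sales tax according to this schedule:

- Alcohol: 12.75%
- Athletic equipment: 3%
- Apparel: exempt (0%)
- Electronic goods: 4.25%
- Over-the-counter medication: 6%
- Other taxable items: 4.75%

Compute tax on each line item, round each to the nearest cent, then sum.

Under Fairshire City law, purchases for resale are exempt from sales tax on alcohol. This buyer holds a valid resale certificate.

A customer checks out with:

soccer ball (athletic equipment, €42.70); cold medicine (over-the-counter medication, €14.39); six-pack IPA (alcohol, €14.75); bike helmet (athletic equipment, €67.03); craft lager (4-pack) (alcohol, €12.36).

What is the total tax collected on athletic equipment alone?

€3.29

Soccer ball €42.70: athletic equipment → 3% → €1.28
Bike helmet €67.03: athletic equipment → 3% → €2.01
Tax on athletic equipment = €1.28 + €2.01 = €3.29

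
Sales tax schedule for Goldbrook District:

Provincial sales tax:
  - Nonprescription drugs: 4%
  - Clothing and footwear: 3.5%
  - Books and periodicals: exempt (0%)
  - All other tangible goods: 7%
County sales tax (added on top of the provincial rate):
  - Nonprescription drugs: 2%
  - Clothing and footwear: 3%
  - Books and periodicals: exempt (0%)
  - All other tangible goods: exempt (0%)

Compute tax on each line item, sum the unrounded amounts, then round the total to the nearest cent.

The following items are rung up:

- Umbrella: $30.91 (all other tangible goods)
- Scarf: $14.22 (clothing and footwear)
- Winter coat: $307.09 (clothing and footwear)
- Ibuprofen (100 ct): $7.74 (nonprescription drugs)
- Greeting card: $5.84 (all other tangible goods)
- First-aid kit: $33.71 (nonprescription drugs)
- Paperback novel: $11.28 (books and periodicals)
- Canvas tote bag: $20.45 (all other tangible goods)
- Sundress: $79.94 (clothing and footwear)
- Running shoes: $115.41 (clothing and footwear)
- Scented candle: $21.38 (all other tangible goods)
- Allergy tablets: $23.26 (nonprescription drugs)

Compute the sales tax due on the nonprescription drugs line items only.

$3.88

Ibuprofen (100 ct) $7.74: nonprescription drugs → 4% + 2% county = 6% → $0.4644
First-aid kit $33.71: nonprescription drugs → 4% + 2% county = 6% → $2.0226
Allergy tablets $23.26: nonprescription drugs → 4% + 2% county = 6% → $1.3956
Tax on nonprescription drugs: unrounded sum = $3.8826 → $3.88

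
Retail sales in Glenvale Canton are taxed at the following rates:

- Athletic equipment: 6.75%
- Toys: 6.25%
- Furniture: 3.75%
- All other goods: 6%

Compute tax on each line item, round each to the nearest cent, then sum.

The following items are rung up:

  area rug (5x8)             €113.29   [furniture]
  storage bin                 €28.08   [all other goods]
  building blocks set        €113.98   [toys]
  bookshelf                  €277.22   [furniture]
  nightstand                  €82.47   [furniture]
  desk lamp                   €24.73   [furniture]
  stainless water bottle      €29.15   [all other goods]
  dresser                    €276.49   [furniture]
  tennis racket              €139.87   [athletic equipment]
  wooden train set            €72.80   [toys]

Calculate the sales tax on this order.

€53.58

Area rug (5x8) €113.29: furniture → 3.75% → €4.25
Storage bin €28.08: all other goods → 6% → €1.68
Building blocks set €113.98: toys → 6.25% → €7.12
Bookshelf €277.22: furniture → 3.75% → €10.40
Nightstand €82.47: furniture → 3.75% → €3.09
Desk lamp €24.73: furniture → 3.75% → €0.93
Stainless water bottle €29.15: all other goods → 6% → €1.75
Dresser €276.49: furniture → 3.75% → €10.37
Tennis racket €139.87: athletic equipment → 6.75% → €9.44
Wooden train set €72.80: toys → 6.25% → €4.55
Total tax = €4.25 + €1.68 + €7.12 + €10.40 + €3.09 + €0.93 + €1.75 + €10.37 + €9.44 + €4.55 = €53.58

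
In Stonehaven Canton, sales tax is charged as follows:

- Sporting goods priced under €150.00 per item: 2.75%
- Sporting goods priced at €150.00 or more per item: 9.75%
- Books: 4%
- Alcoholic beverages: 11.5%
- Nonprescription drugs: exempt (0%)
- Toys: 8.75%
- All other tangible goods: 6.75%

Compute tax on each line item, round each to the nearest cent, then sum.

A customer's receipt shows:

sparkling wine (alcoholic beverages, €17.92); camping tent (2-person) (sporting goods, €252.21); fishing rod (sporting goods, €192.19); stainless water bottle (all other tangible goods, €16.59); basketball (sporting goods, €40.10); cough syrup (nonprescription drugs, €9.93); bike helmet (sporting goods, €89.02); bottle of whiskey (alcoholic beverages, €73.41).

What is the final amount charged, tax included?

Sparkling wine €17.92: alcoholic beverages → 11.5% → €2.06
Camping tent (2-person) €252.21: sporting goods, €150.00 or more → 9.75% → €24.59
Fishing rod €192.19: sporting goods, €150.00 or more → 9.75% → €18.74
Stainless water bottle €16.59: all other tangible goods → 6.75% → €1.12
Basketball €40.10: sporting goods, under €150.00 → 2.75% → €1.10
Cough syrup €9.93: nonprescription drugs → 0% → €0.00
Bike helmet €89.02: sporting goods, under €150.00 → 2.75% → €2.45
Bottle of whiskey €73.41: alcoholic beverages → 11.5% → €8.44
Subtotal = €691.37; tax = €58.50; total due = €749.87

€749.87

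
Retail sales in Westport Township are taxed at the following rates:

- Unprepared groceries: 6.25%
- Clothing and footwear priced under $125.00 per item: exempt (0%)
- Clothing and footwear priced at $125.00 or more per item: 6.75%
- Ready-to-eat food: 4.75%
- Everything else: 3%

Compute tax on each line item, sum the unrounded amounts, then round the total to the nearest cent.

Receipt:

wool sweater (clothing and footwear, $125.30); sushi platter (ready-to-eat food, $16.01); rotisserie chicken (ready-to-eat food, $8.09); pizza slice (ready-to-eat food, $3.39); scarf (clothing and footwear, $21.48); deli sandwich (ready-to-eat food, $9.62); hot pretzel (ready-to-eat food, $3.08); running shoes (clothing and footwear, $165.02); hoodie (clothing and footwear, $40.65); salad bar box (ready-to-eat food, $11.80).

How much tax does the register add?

$22.07

Wool sweater $125.30: clothing and footwear, $125.00 or more → 6.75% → $8.45775
Sushi platter $16.01: ready-to-eat food → 4.75% → $0.760475
Rotisserie chicken $8.09: ready-to-eat food → 4.75% → $0.384275
Pizza slice $3.39: ready-to-eat food → 4.75% → $0.161025
Scarf $21.48: clothing and footwear, under $125.00 → 0% → $0.00
Deli sandwich $9.62: ready-to-eat food → 4.75% → $0.45695
Hot pretzel $3.08: ready-to-eat food → 4.75% → $0.1463
Running shoes $165.02: clothing and footwear, $125.00 or more → 6.75% → $11.13885
Hoodie $40.65: clothing and footwear, under $125.00 → 0% → $0.00
Salad bar box $11.80: ready-to-eat food → 4.75% → $0.5605
Unrounded tax sum = $22.066125 → $22.07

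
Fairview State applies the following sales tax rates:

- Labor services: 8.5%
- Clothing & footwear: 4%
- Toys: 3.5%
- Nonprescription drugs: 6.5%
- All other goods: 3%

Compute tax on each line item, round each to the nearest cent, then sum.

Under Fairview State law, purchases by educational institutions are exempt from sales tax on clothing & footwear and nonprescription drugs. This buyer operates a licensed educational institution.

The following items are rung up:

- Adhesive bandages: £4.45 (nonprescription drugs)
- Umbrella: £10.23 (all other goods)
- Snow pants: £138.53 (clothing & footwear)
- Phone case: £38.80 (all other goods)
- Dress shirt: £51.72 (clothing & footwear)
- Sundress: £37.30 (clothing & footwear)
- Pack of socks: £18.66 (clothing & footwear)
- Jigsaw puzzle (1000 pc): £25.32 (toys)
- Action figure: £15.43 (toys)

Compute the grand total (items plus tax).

£343.34

Adhesive bandages £4.45: nonprescription drugs, buyer-exempt → 0% → £0.00
Umbrella £10.23: all other goods → 3% → £0.31
Snow pants £138.53: clothing & footwear, buyer-exempt → 0% → £0.00
Phone case £38.80: all other goods → 3% → £1.16
Dress shirt £51.72: clothing & footwear, buyer-exempt → 0% → £0.00
Sundress £37.30: clothing & footwear, buyer-exempt → 0% → £0.00
Pack of socks £18.66: clothing & footwear, buyer-exempt → 0% → £0.00
Jigsaw puzzle (1000 pc) £25.32: toys → 3.5% → £0.89
Action figure £15.43: toys → 3.5% → £0.54
Subtotal = £340.44; tax = £2.90; total due = £343.34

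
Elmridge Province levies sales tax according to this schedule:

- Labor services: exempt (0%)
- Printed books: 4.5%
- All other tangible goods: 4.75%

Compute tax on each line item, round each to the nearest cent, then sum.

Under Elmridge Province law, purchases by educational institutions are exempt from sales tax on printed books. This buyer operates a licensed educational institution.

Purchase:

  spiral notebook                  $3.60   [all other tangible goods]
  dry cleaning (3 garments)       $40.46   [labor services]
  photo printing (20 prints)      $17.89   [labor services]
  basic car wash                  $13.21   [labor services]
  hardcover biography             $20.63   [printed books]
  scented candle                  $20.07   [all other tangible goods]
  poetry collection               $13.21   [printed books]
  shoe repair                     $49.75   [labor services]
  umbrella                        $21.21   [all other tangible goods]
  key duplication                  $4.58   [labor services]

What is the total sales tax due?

$2.13

Spiral notebook $3.60: all other tangible goods → 4.75% → $0.17
Dry cleaning (3 garments) $40.46: labor services → 0% → $0.00
Photo printing (20 prints) $17.89: labor services → 0% → $0.00
Basic car wash $13.21: labor services → 0% → $0.00
Hardcover biography $20.63: printed books, buyer-exempt → 0% → $0.00
Scented candle $20.07: all other tangible goods → 4.75% → $0.95
Poetry collection $13.21: printed books, buyer-exempt → 0% → $0.00
Shoe repair $49.75: labor services → 0% → $0.00
Umbrella $21.21: all other tangible goods → 4.75% → $1.01
Key duplication $4.58: labor services → 0% → $0.00
Total tax = $0.17 + $0.95 + $1.01 = $2.13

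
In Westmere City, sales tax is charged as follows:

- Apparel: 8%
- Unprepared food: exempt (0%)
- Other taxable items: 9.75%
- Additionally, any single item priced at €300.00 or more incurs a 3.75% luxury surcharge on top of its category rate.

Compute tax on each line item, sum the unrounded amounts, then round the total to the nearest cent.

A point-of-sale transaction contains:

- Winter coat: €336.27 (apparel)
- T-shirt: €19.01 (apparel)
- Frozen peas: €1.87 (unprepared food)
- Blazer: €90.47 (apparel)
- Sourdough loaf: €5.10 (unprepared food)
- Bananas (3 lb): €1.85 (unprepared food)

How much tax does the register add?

€48.27

Winter coat €336.27: apparel → 8% + 3.75% surcharge = 11.75% → €39.511725
T-shirt €19.01: apparel → 8% → €1.5208
Frozen peas €1.87: unprepared food → 0% → €0.00
Blazer €90.47: apparel → 8% → €7.2376
Sourdough loaf €5.10: unprepared food → 0% → €0.00
Bananas (3 lb) €1.85: unprepared food → 0% → €0.00
Unrounded tax sum = €48.270125 → €48.27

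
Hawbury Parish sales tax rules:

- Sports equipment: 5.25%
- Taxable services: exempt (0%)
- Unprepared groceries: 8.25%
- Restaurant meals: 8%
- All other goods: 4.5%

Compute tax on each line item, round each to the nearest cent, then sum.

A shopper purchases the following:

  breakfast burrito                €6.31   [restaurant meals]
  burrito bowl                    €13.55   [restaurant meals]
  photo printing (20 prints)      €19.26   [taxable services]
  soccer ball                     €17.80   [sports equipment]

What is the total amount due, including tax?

Breakfast burrito €6.31: restaurant meals → 8% → €0.50
Burrito bowl €13.55: restaurant meals → 8% → €1.08
Photo printing (20 prints) €19.26: taxable services → 0% → €0.00
Soccer ball €17.80: sports equipment → 5.25% → €0.93
Subtotal = €56.92; tax = €2.51; total due = €59.43

€59.43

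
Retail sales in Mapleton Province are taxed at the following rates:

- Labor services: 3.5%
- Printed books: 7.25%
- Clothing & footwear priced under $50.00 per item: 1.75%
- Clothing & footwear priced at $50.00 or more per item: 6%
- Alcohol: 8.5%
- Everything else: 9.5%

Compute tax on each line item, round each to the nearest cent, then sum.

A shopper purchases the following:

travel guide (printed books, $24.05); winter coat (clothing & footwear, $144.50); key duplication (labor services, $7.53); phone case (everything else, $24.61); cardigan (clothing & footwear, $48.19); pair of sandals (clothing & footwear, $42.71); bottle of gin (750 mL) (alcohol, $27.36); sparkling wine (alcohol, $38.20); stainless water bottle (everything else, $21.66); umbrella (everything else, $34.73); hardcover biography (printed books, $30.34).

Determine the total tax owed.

Travel guide $24.05: printed books → 7.25% → $1.74
Winter coat $144.50: clothing & footwear, $50.00 or more → 6% → $8.67
Key duplication $7.53: labor services → 3.5% → $0.26
Phone case $24.61: everything else → 9.5% → $2.34
Cardigan $48.19: clothing & footwear, under $50.00 → 1.75% → $0.84
Pair of sandals $42.71: clothing & footwear, under $50.00 → 1.75% → $0.75
Bottle of gin (750 mL) $27.36: alcohol → 8.5% → $2.33
Sparkling wine $38.20: alcohol → 8.5% → $3.25
Stainless water bottle $21.66: everything else → 9.5% → $2.06
Umbrella $34.73: everything else → 9.5% → $3.30
Hardcover biography $30.34: printed books → 7.25% → $2.20
Total tax = $1.74 + $8.67 + $0.26 + $2.34 + $0.84 + $0.75 + $2.33 + $3.25 + $2.06 + $3.30 + $2.20 = $27.74

$27.74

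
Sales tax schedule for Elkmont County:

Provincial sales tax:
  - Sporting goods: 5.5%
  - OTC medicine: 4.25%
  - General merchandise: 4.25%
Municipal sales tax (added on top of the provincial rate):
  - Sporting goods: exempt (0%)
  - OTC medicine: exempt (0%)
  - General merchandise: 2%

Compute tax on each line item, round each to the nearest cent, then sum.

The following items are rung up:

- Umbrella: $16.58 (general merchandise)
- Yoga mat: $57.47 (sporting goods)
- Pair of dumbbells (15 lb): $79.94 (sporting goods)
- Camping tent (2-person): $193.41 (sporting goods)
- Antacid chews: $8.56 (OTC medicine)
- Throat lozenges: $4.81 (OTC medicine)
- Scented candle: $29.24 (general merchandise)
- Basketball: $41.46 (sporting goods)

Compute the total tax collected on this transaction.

$23.91

Umbrella $16.58: general merchandise → 4.25% + 2% municipal = 6.25% → $1.04
Yoga mat $57.47: sporting goods → 5.5% + 0% municipal = 5.5% → $3.16
Pair of dumbbells (15 lb) $79.94: sporting goods → 5.5% + 0% municipal = 5.5% → $4.40
Camping tent (2-person) $193.41: sporting goods → 5.5% + 0% municipal = 5.5% → $10.64
Antacid chews $8.56: OTC medicine → 4.25% + 0% municipal = 4.25% → $0.36
Throat lozenges $4.81: OTC medicine → 4.25% + 0% municipal = 4.25% → $0.20
Scented candle $29.24: general merchandise → 4.25% + 2% municipal = 6.25% → $1.83
Basketball $41.46: sporting goods → 5.5% + 0% municipal = 5.5% → $2.28
Total tax = $1.04 + $3.16 + $4.40 + $10.64 + $0.36 + $0.20 + $1.83 + $2.28 = $23.91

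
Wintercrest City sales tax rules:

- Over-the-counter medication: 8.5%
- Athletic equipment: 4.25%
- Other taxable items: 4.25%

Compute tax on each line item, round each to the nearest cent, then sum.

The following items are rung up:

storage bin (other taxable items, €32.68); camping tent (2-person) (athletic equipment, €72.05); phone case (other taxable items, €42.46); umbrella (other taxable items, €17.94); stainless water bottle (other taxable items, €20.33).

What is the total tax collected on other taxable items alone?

€4.81

Storage bin €32.68: other taxable items → 4.25% → €1.39
Phone case €42.46: other taxable items → 4.25% → €1.80
Umbrella €17.94: other taxable items → 4.25% → €0.76
Stainless water bottle €20.33: other taxable items → 4.25% → €0.86
Tax on other taxable items = €1.39 + €1.80 + €0.76 + €0.86 = €4.81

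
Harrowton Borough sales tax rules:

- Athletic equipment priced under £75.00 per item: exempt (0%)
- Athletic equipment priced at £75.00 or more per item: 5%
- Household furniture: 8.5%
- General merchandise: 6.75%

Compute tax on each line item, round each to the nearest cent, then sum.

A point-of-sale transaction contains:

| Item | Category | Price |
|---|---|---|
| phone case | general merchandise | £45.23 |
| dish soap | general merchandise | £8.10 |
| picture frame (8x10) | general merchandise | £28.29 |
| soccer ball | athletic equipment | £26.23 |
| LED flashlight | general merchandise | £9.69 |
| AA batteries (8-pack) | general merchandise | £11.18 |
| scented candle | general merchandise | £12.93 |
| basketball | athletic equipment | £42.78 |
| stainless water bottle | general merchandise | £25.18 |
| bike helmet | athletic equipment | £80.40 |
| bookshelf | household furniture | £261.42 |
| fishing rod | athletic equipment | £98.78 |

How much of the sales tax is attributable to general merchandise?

Phone case £45.23: general merchandise → 6.75% → £3.05
Dish soap £8.10: general merchandise → 6.75% → £0.55
Picture frame (8x10) £28.29: general merchandise → 6.75% → £1.91
LED flashlight £9.69: general merchandise → 6.75% → £0.65
AA batteries (8-pack) £11.18: general merchandise → 6.75% → £0.75
Scented candle £12.93: general merchandise → 6.75% → £0.87
Stainless water bottle £25.18: general merchandise → 6.75% → £1.70
Tax on general merchandise = £3.05 + £0.55 + £1.91 + £0.65 + £0.75 + £0.87 + £1.70 = £9.48

£9.48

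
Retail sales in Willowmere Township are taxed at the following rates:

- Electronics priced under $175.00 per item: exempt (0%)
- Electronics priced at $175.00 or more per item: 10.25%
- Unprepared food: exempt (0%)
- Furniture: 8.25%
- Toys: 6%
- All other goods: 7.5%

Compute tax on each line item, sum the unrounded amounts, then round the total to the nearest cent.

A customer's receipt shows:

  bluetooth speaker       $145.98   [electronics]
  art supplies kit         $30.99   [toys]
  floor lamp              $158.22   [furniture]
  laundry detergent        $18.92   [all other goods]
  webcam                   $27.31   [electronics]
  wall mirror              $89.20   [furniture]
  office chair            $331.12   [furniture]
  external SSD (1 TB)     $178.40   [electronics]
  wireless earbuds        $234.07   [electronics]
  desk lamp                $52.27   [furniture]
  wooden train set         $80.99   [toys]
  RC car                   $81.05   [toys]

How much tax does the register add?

$107.32

Bluetooth speaker $145.98: electronics, under $175.00 → 0% → $0.00
Art supplies kit $30.99: toys → 6% → $1.8594
Floor lamp $158.22: furniture → 8.25% → $13.05315
Laundry detergent $18.92: all other goods → 7.5% → $1.419
Webcam $27.31: electronics, under $175.00 → 0% → $0.00
Wall mirror $89.20: furniture → 8.25% → $7.359
Office chair $331.12: furniture → 8.25% → $27.3174
External SSD (1 TB) $178.40: electronics, $175.00 or more → 10.25% → $18.286
Wireless earbuds $234.07: electronics, $175.00 or more → 10.25% → $23.992175
Desk lamp $52.27: furniture → 8.25% → $4.312275
Wooden train set $80.99: toys → 6% → $4.8594
RC car $81.05: toys → 6% → $4.863
Unrounded tax sum = $107.3208 → $107.32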